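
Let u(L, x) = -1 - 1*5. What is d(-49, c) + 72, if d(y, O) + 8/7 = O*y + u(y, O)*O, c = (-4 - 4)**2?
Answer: -24144/7 ≈ -3449.1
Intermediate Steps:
u(L, x) = -6 (u(L, x) = -1 - 5 = -6)
c = 64 (c = (-8)**2 = 64)
d(y, O) = -8/7 - 6*O + O*y (d(y, O) = -8/7 + (O*y - 6*O) = -8/7 + (-6*O + O*y) = -8/7 - 6*O + O*y)
d(-49, c) + 72 = (-8/7 - 6*64 + 64*(-49)) + 72 = (-8/7 - 384 - 3136) + 72 = -24648/7 + 72 = -24144/7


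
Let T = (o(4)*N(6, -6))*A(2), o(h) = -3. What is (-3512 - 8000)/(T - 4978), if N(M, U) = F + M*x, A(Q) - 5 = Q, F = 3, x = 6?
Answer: 11512/5797 ≈ 1.9859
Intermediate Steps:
A(Q) = 5 + Q
N(M, U) = 3 + 6*M (N(M, U) = 3 + M*6 = 3 + 6*M)
T = -819 (T = (-3*(3 + 6*6))*(5 + 2) = -3*(3 + 36)*7 = -3*39*7 = -117*7 = -819)
(-3512 - 8000)/(T - 4978) = (-3512 - 8000)/(-819 - 4978) = -11512/(-5797) = -11512*(-1/5797) = 11512/5797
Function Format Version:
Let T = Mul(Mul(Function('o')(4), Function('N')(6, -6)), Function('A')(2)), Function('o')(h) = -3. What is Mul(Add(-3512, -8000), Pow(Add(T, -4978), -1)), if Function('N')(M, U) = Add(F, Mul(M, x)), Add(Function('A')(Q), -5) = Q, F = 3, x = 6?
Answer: Rational(11512, 5797) ≈ 1.9859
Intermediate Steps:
Function('A')(Q) = Add(5, Q)
Function('N')(M, U) = Add(3, Mul(6, M)) (Function('N')(M, U) = Add(3, Mul(M, 6)) = Add(3, Mul(6, M)))
T = -819 (T = Mul(Mul(-3, Add(3, Mul(6, 6))), Add(5, 2)) = Mul(Mul(-3, Add(3, 36)), 7) = Mul(Mul(-3, 39), 7) = Mul(-117, 7) = -819)
Mul(Add(-3512, -8000), Pow(Add(T, -4978), -1)) = Mul(Add(-3512, -8000), Pow(Add(-819, -4978), -1)) = Mul(-11512, Pow(-5797, -1)) = Mul(-11512, Rational(-1, 5797)) = Rational(11512, 5797)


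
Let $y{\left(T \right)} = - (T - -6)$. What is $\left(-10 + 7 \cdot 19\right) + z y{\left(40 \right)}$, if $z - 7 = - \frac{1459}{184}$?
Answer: $\frac{663}{4} \approx 165.75$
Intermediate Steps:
$y{\left(T \right)} = -6 - T$ ($y{\left(T \right)} = - (T + 6) = - (6 + T) = -6 - T$)
$z = - \frac{171}{184}$ ($z = 7 - \frac{1459}{184} = - \frac{171}{184} \approx -0.92935$)
$\left(-10 + 7 \cdot 19\right) + z y{\left(40 \right)} = \left(-10 + 7 \cdot 19\right) - \frac{171 \left(-6 - 40\right)}{184} = \left(-10 + 133\right) - \frac{171 \left(-6 - 40\right)}{184} = 123 - - \frac{171}{4} = 123 + \frac{171}{4} = \frac{663}{4}$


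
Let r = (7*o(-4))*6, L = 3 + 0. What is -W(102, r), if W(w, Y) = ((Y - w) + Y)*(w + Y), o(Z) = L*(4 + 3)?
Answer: -1635408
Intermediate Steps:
L = 3
o(Z) = 21 (o(Z) = 3*(4 + 3) = 3*7 = 21)
r = 882 (r = (7*21)*6 = 147*6 = 882)
W(w, Y) = (Y + w)*(-w + 2*Y) (W(w, Y) = (-w + 2*Y)*(Y + w) = (Y + w)*(-w + 2*Y))
-W(102, r) = -(-1*102**2 + 2*882**2 + 882*102) = -(-1*10404 + 2*777924 + 89964) = -(-10404 + 1555848 + 89964) = -1*1635408 = -1635408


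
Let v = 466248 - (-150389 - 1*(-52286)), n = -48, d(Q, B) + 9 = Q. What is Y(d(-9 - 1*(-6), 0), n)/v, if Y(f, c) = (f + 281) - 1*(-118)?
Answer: 129/188117 ≈ 0.00068574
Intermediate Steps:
d(Q, B) = -9 + Q
Y(f, c) = 399 + f (Y(f, c) = (281 + f) + 118 = 399 + f)
v = 564351 (v = 466248 - (-150389 + 52286) = 466248 - 1*(-98103) = 466248 + 98103 = 564351)
Y(d(-9 - 1*(-6), 0), n)/v = (399 + (-9 + (-9 - 1*(-6))))/564351 = (399 + (-9 + (-9 + 6)))*(1/564351) = (399 + (-9 - 3))*(1/564351) = (399 - 12)*(1/564351) = 387*(1/564351) = 129/188117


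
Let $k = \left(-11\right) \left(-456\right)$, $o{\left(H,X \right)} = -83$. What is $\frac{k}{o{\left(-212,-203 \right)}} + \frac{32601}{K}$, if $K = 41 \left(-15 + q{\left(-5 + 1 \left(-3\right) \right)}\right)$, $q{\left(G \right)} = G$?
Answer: $- \frac{7435971}{78269} \approx -95.005$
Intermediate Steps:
$k = 5016$
$K = -943$ ($K = 41 \left(-15 + \left(-5 + 1 \left(-3\right)\right)\right) = 41 \left(-15 - 8\right) = 41 \left(-23\right) = -943$)
$\frac{k}{o{\left(-212,-203 \right)}} + \frac{32601}{K} = \frac{5016}{-83} + \frac{32601}{-943} = 5016 \left(- \frac{1}{83}\right) + 32601 \left(- \frac{1}{943}\right) = - \frac{5016}{83} - \frac{32601}{943} = - \frac{7435971}{78269}$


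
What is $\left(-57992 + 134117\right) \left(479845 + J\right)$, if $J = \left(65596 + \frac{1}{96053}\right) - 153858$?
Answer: $\frac{2863268454637500}{96053} \approx 2.9809 \cdot 10^{10}$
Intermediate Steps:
$J = - \frac{8477829885}{96053}$ ($J = \left(65596 + \frac{1}{96053}\right) - 153858 = \frac{6300692589}{96053} - 153858 = - \frac{8477829885}{96053} \approx -88262.0$)
$\left(-57992 + 134117\right) \left(479845 + J\right) = \left(-57992 + 134117\right) \left(479845 - \frac{8477829885}{96053}\right) = 76125 \cdot \frac{37612721900}{96053} = \frac{2863268454637500}{96053}$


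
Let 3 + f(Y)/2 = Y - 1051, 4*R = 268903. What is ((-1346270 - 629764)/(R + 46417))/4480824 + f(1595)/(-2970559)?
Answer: -92806427743723/252107956697761489 ≈ -0.00036812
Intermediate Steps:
R = 268903/4 (R = (¼)*268903 = 268903/4 ≈ 67226.)
f(Y) = -2108 + 2*Y (f(Y) = -6 + 2*(Y - 1051) = -6 + 2*(-1051 + Y) = -6 + (-2102 + 2*Y) = -2108 + 2*Y)
((-1346270 - 629764)/(R + 46417))/4480824 + f(1595)/(-2970559) = ((-1346270 - 629764)/(268903/4 + 46417))/4480824 + (-2108 + 2*1595)/(-2970559) = -1976034/454571/4*(1/4480824) + (-2108 + 3190)*(-1/2970559) = -1976034*4/454571*(1/4480824) + 1082*(-1/2970559) = -7904136/454571*1/4480824 - 1082/2970559 = -329339/84868860271 - 1082/2970559 = -92806427743723/252107956697761489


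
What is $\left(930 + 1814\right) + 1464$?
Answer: $4208$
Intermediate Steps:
$\left(930 + 1814\right) + 1464 = 2744 + 1464 = 4208$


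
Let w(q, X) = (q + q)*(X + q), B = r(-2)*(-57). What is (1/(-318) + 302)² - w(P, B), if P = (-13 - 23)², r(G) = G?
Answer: -360357184055/101124 ≈ -3.5635e+6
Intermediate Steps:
P = 1296 (P = (-36)² = 1296)
B = 114 (B = -2*(-57) = 114)
w(q, X) = 2*q*(X + q) (w(q, X) = (2*q)*(X + q) = 2*q*(X + q))
(1/(-318) + 302)² - w(P, B) = (1/(-318) + 302)² - 2*1296*(114 + 1296) = (-1/318 + 302)² - 2*1296*1410 = (96035/318)² - 1*3654720 = 9222721225/101124 - 3654720 = -360357184055/101124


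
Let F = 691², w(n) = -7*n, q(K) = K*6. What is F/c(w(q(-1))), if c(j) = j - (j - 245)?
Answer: 477481/245 ≈ 1948.9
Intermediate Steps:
q(K) = 6*K
F = 477481
c(j) = 245 (c(j) = j - (-245 + j) = j + (245 - j) = 245)
F/c(w(q(-1))) = 477481/245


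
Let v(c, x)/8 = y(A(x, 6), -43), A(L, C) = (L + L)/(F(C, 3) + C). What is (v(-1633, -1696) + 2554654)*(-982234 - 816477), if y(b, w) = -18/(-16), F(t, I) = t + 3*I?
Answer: -4595100439393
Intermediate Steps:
A(L, C) = 2*L/(9 + 2*C) (A(L, C) = (L + L)/((C + 3*3) + C) = (2*L)/((C + 9) + C) = (2*L)/((9 + C) + C) = (2*L)/(9 + 2*C) = 2*L/(9 + 2*C))
y(b, w) = 9/8 (y(b, w) = -18*(-1/16) = 9/8)
v(c, x) = 9 (v(c, x) = 8*(9/8) = 9)
(v(-1633, -1696) + 2554654)*(-982234 - 816477) = (9 + 2554654)*(-982234 - 816477) = 2554663*(-1798711) = -4595100439393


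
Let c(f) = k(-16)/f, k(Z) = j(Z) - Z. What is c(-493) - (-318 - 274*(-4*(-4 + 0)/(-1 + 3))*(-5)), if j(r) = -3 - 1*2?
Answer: -5246517/493 ≈ -10642.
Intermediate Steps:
j(r) = -5 (j(r) = -3 - 2 = -5)
k(Z) = -5 - Z
c(f) = 11/f (c(f) = (-5 - 1*(-16))/f = (-5 + 16)/f = 11/f)
c(-493) - (-318 - 274*(-4*(-4 + 0)/(-1 + 3))*(-5)) = 11/(-493) - (-318 - 274*(-4*(-4 + 0)/(-1 + 3))*(-5)) = 11*(-1/493) - (-318 - 274*(-(-16)/2)*(-5)) = -11/493 - (-318 - 274*(-(-16)/2)*(-5)) = -11/493 - (-318 - 274*(-4*(-2))*(-5)) = -11/493 - (-318 - 2192*(-5)) = -11/493 - (-318 - 274*(-40)) = -11/493 - (-318 + 10960) = -11/493 - 1*10642 = -11/493 - 10642 = -5246517/493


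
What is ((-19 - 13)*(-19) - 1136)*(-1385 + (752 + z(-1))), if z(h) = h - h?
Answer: 334224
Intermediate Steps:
z(h) = 0
((-19 - 13)*(-19) - 1136)*(-1385 + (752 + z(-1))) = ((-19 - 13)*(-19) - 1136)*(-1385 + (752 + 0)) = (-32*(-19) - 1136)*(-1385 + 752) = (608 - 1136)*(-633) = -528*(-633) = 334224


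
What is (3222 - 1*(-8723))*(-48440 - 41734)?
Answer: -1077128430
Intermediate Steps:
(3222 - 1*(-8723))*(-48440 - 41734) = (3222 + 8723)*(-90174) = 11945*(-90174) = -1077128430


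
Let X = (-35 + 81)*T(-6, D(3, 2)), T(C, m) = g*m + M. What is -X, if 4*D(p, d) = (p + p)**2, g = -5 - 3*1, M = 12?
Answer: 2760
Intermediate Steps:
g = -8 (g = -5 - 3 = -8)
D(p, d) = p**2 (D(p, d) = (p + p)**2/4 = (2*p)**2/4 = (4*p**2)/4 = p**2)
T(C, m) = 12 - 8*m (T(C, m) = -8*m + 12 = 12 - 8*m)
X = -2760 (X = (-35 + 81)*(12 - 8*3**2) = 46*(12 - 8*9) = 46*(12 - 72) = 46*(-60) = -2760)
-X = -1*(-2760) = 2760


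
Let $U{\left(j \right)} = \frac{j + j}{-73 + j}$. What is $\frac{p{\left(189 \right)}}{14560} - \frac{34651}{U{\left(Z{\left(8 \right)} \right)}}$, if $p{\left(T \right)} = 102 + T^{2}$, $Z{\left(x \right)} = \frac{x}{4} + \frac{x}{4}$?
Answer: $\frac{4351508403}{14560} \approx 2.9887 \cdot 10^{5}$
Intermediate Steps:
$Z{\left(x \right)} = \frac{x}{2}$ ($Z{\left(x \right)} = x \frac{1}{4} + x \frac{1}{4} = \frac{x}{4} + \frac{x}{4} = \frac{x}{2}$)
$U{\left(j \right)} = \frac{2 j}{-73 + j}$
$\frac{p{\left(189 \right)}}{14560} - \frac{34651}{U{\left(Z{\left(8 \right)} \right)}} = \frac{102 + 189^{2}}{14560} - \frac{34651}{2 \cdot \frac{1}{2} \cdot 8 \frac{1}{-73 + \frac{1}{2} \cdot 8}} = \left(102 + 35721\right) \frac{1}{14560} - \frac{34651}{2 \cdot 4 \frac{1}{-73 + 4}} = 35823 \cdot \frac{1}{14560} - \frac{34651}{2 \cdot 4 \frac{1}{-69}} = \frac{35823}{14560} - \frac{34651}{2 \cdot 4 \left(- \frac{1}{69}\right)} = \frac{35823}{14560} - \frac{34651}{- \frac{8}{69}} = \frac{35823}{14560} - - \frac{2390919}{8} = \frac{35823}{14560} + \frac{2390919}{8} = \frac{4351508403}{14560}$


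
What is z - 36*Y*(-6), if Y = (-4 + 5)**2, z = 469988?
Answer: 470204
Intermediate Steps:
Y = 1 (Y = 1**2 = 1)
z - 36*Y*(-6) = 469988 - 36*1*(-6) = 469988 - 36*(-6) = 469988 - 1*(-216) = 469988 + 216 = 470204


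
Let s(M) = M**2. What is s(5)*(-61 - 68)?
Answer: -3225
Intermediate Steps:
s(5)*(-61 - 68) = 5**2*(-61 - 68) = 25*(-129) = -3225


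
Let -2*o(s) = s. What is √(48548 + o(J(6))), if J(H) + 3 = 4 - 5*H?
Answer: 5*√7770/2 ≈ 220.37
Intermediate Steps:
J(H) = 1 - 5*H (J(H) = -3 + (4 - 5*H) = 1 - 5*H)
o(s) = -s/2
√(48548 + o(J(6))) = √(48548 - (1 - 5*6)/2) = √(48548 - (1 - 30)/2) = √(48548 - ½*(-29)) = √(48548 + 29/2) = √(97125/2) = 5*√7770/2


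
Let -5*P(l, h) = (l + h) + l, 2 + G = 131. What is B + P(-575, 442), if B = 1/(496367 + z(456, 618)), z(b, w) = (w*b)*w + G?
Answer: 4946196749/34930768 ≈ 141.60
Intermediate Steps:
G = 129 (G = -2 + 131 = 129)
P(l, h) = -2*l/5 - h/5 (P(l, h) = -((l + h) + l)/5 = -((h + l) + l)/5 = -(h + 2*l)/5 = -2*l/5 - h/5)
z(b, w) = 129 + b*w² (z(b, w) = (w*b)*w + 129 = (b*w)*w + 129 = b*w² + 129 = 129 + b*w²)
B = 1/174653840 (B = 1/(496367 + (129 + 456*618²)) = 1/(496367 + (129 + 456*381924)) = 1/(496367 + (129 + 174157344)) = 1/(496367 + 174157473) = 1/174653840 ≈ 5.7256e-9)
B + P(-575, 442) = 1/174653840 + (-⅖*(-575) - ⅕*442) = 1/174653840 + (230 - 442/5) = 1/174653840 + 708/5 = 4946196749/34930768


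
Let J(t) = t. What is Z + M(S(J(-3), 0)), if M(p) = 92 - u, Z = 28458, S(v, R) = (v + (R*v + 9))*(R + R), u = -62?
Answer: 28612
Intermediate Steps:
S(v, R) = 2*R*(9 + v + R*v) (S(v, R) = (v + (9 + R*v))*(2*R) = (9 + v + R*v)*(2*R) = 2*R*(9 + v + R*v))
M(p) = 154 (M(p) = 92 - 1*(-62) = 92 + 62 = 154)
Z + M(S(J(-3), 0)) = 28458 + 154 = 28612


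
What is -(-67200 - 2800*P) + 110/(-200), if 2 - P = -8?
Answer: 1903989/20 ≈ 95200.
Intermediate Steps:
P = 10 (P = 2 - 1*(-8) = 2 + 8 = 10)
-(-67200 - 2800*P) + 110/(-200) = -280/(1/(-270 + (-3 + 10)*(-10))) + 110/(-200) = -280/(1/(-270 + 7*(-10))) + 110*(-1/200) = -280/(1/(-270 - 70)) - 11/20 = -280/(1/(-340)) - 11/20 = -280/(-1/340) - 11/20 = -280*(-340) - 11/20 = 95200 - 11/20 = 1903989/20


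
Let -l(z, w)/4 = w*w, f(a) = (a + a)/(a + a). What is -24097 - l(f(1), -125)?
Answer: 38403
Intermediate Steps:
f(a) = 1 (f(a) = (2*a)/((2*a)) = (2*a)*(1/(2*a)) = 1)
l(z, w) = -4*w² (l(z, w) = -4*w*w = -4*w²)
-24097 - l(f(1), -125) = -24097 - (-4)*(-125)² = -24097 - (-4)*15625 = -24097 - 1*(-62500) = -24097 + 62500 = 38403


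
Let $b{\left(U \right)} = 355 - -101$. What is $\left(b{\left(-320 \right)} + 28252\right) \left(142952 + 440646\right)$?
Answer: $16753931384$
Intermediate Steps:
$b{\left(U \right)} = 456$ ($b{\left(U \right)} = 355 + 101 = 456$)
$\left(b{\left(-320 \right)} + 28252\right) \left(142952 + 440646\right) = \left(456 + 28252\right) \left(142952 + 440646\right) = 28708 \cdot 583598 = 16753931384$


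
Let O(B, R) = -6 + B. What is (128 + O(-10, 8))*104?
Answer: 11648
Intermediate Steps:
(128 + O(-10, 8))*104 = (128 + (-6 - 10))*104 = (128 - 16)*104 = 112*104 = 11648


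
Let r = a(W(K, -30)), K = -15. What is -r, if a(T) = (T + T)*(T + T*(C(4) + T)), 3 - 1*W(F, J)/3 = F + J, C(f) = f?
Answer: -6179328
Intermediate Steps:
W(F, J) = 9 - 3*F - 3*J (W(F, J) = 9 - 3*(F + J) = 9 + (-3*F - 3*J) = 9 - 3*F - 3*J)
a(T) = 2*T*(T + T*(4 + T)) (a(T) = (T + T)*(T + T*(4 + T)) = (2*T)*(T + T*(4 + T)) = 2*T*(T + T*(4 + T)))
r = 6179328 (r = 2*(9 - 3*(-15) - 3*(-30))²*(5 + (9 - 3*(-15) - 3*(-30))) = 2*(9 + 45 + 90)²*(5 + (9 + 45 + 90)) = 2*144²*(5 + 144) = 2*20736*149 = 6179328)
-r = -1*6179328 = -6179328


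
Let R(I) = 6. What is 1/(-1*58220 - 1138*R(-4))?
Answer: -1/65048 ≈ -1.5373e-5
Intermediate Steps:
1/(-1*58220 - 1138*R(-4)) = 1/(-1*58220 - 1138*6) = 1/(-58220 - 6828) = 1/(-65048) = -1/65048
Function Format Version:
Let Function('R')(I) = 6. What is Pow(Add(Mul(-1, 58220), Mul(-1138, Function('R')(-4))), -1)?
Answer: Rational(-1, 65048) ≈ -1.5373e-5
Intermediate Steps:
Pow(Add(Mul(-1, 58220), Mul(-1138, Function('R')(-4))), -1) = Pow(Add(Mul(-1, 58220), Mul(-1138, 6)), -1) = Pow(Add(-58220, -6828), -1) = Pow(-65048, -1) = Rational(-1, 65048)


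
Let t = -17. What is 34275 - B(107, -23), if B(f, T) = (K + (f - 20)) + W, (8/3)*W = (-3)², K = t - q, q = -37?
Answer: 273317/8 ≈ 34165.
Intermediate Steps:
K = 20 (K = -17 - 1*(-37) = -17 + 37 = 20)
W = 27/8 (W = (3/8)*(-3)² = (3/8)*9 = 27/8 ≈ 3.3750)
B(f, T) = 27/8 + f (B(f, T) = (20 + (f - 20)) + 27/8 = (20 + (-20 + f)) + 27/8 = f + 27/8 = 27/8 + f)
34275 - B(107, -23) = 34275 - (27/8 + 107) = 34275 - 1*883/8 = 34275 - 883/8 = 273317/8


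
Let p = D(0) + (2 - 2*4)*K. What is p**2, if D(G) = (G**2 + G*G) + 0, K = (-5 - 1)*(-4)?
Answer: 20736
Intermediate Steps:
K = 24 (K = -6*(-4) = 24)
D(G) = 2*G**2 (D(G) = (G**2 + G**2) + 0 = 2*G**2 + 0 = 2*G**2)
p = -144 (p = 2*0**2 + (2 - 2*4)*24 = 2*0 + (2 - 1*8)*24 = 0 + (2 - 8)*24 = 0 - 6*24 = 0 - 144 = -144)
p**2 = (-144)**2 = 20736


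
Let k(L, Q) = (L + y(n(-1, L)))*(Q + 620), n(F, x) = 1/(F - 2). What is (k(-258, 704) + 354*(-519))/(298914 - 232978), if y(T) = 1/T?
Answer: -264645/32968 ≈ -8.0273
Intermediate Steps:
n(F, x) = 1/(-2 + F)
k(L, Q) = (-3 + L)*(620 + Q) (k(L, Q) = (L + 1/(1/(-2 - 1)))*(Q + 620) = (L + 1/(1/(-3)))*(620 + Q) = (L + 1/(-1/3))*(620 + Q) = (L - 3)*(620 + Q) = (-3 + L)*(620 + Q))
(k(-258, 704) + 354*(-519))/(298914 - 232978) = ((-1860 - 3*704 + 620*(-258) - 258*704) + 354*(-519))/(298914 - 232978) = ((-1860 - 2112 - 159960 - 181632) - 183726)/65936 = (-345564 - 183726)*(1/65936) = -529290*1/65936 = -264645/32968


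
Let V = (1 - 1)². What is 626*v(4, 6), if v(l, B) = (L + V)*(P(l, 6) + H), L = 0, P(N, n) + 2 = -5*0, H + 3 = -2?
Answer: 0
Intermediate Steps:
H = -5 (H = -3 - 2 = -5)
P(N, n) = -2 (P(N, n) = -2 - 5*0 = -2 + 0 = -2)
V = 0 (V = 0² = 0)
v(l, B) = 0 (v(l, B) = (0 + 0)*(-2 - 5) = 0*(-7) = 0)
626*v(4, 6) = 626*0 = 0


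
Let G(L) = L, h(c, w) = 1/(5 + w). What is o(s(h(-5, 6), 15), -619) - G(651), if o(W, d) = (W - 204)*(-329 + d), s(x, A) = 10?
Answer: 183261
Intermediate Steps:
o(W, d) = (-329 + d)*(-204 + W) (o(W, d) = (-204 + W)*(-329 + d) = (-329 + d)*(-204 + W))
o(s(h(-5, 6), 15), -619) - G(651) = (67116 - 329*10 - 204*(-619) + 10*(-619)) - 1*651 = (67116 - 3290 + 126276 - 6190) - 651 = 183912 - 651 = 183261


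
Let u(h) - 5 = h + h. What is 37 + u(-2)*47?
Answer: 84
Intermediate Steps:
u(h) = 5 + 2*h (u(h) = 5 + (h + h) = 5 + 2*h)
37 + u(-2)*47 = 37 + (5 + 2*(-2))*47 = 37 + (5 - 4)*47 = 37 + 1*47 = 37 + 47 = 84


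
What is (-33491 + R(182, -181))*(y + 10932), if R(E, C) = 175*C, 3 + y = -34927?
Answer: 1563853668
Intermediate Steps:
y = -34930 (y = -3 - 34927 = -34930)
(-33491 + R(182, -181))*(y + 10932) = (-33491 + 175*(-181))*(-34930 + 10932) = (-33491 - 31675)*(-23998) = -65166*(-23998) = 1563853668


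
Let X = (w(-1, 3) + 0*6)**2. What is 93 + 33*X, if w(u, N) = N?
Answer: 390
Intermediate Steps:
X = 9 (X = (3 + 0*6)**2 = (3 + 0)**2 = 3**2 = 9)
93 + 33*X = 93 + 33*9 = 93 + 297 = 390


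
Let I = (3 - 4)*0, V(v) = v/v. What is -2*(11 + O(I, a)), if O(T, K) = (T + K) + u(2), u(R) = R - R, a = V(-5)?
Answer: -24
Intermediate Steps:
V(v) = 1
I = 0 (I = -1*0 = 0)
a = 1
u(R) = 0
O(T, K) = K + T (O(T, K) = (T + K) + 0 = (K + T) + 0 = K + T)
-2*(11 + O(I, a)) = -2*(11 + (1 + 0)) = -2*(11 + 1) = -2*12 = -24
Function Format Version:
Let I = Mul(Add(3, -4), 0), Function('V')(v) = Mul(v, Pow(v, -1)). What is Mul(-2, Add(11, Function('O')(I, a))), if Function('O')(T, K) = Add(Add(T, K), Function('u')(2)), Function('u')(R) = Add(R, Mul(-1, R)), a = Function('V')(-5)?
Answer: -24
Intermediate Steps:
Function('V')(v) = 1
I = 0 (I = Mul(-1, 0) = 0)
a = 1
Function('u')(R) = 0
Function('O')(T, K) = Add(K, T) (Function('O')(T, K) = Add(Add(T, K), 0) = Add(Add(K, T), 0) = Add(K, T))
Mul(-2, Add(11, Function('O')(I, a))) = Mul(-2, Add(11, Add(1, 0))) = Mul(-2, Add(11, 1)) = Mul(-2, 12) = -24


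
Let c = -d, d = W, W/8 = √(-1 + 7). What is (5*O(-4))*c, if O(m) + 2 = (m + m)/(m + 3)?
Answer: -240*√6 ≈ -587.88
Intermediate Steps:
O(m) = -2 + 2*m/(3 + m) (O(m) = -2 + (m + m)/(m + 3) = -2 + (2*m)/(3 + m) = -2 + 2*m/(3 + m))
W = 8*√6 (W = 8*√(-1 + 7) = 8*√6 ≈ 19.596)
d = 8*√6 ≈ 19.596
c = -8*√6 ≈ -19.596
(5*O(-4))*c = (5*(-6/(3 - 4)))*(-8*√6) = (5*(-6/(-1)))*(-8*√6) = (5*(-6*(-1)))*(-8*√6) = (5*6)*(-8*√6) = 30*(-8*√6) = -240*√6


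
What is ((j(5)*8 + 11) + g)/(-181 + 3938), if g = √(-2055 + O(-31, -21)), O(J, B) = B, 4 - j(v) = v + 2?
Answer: -1/289 + 2*I*√519/3757 ≈ -0.0034602 + 0.012128*I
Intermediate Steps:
j(v) = 2 - v (j(v) = 4 - (v + 2) = 4 - (2 + v) = 4 + (-2 - v) = 2 - v)
g = 2*I*√519 (g = √(-2055 - 21) = √(-2076) = 2*I*√519 ≈ 45.563*I)
((j(5)*8 + 11) + g)/(-181 + 3938) = (((2 - 1*5)*8 + 11) + 2*I*√519)/(-181 + 3938) = (((2 - 5)*8 + 11) + 2*I*√519)/3757 = ((-3*8 + 11) + 2*I*√519)*(1/3757) = ((-24 + 11) + 2*I*√519)*(1/3757) = (-13 + 2*I*√519)*(1/3757) = -1/289 + 2*I*√519/3757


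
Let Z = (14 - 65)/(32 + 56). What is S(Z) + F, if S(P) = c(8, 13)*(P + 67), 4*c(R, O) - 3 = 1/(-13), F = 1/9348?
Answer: 259536107/5347056 ≈ 48.538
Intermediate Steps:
F = 1/9348 ≈ 0.00010697
c(R, O) = 19/26 (c(R, O) = ¾ + (¼)/(-13) = ¾ + (¼)*(-1/13) = ¾ - 1/52 = 19/26)
Z = -51/88 ≈ -0.57955
S(P) = 1273/26 + 19*P/26 (S(P) = 19*(P + 67)/26 = 19*(67 + P)/26 = 1273/26 + 19*P/26)
S(Z) + F = (1273/26 + (19/26)*(-51/88)) + 1/9348 = (1273/26 - 969/2288) + 1/9348 = 111055/2288 + 1/9348 = 259536107/5347056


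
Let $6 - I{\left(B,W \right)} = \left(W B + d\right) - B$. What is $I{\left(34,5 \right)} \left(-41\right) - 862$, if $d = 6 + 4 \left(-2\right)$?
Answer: $4386$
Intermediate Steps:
$d = -2$ ($d = 6 - 8 = -2$)
$I{\left(B,W \right)} = 8 + B - B W$ ($I{\left(B,W \right)} = 6 - \left(\left(W B - 2\right) - B\right) = 6 - \left(\left(B W - 2\right) - B\right) = 6 - \left(\left(-2 + B W\right) - B\right) = 6 - \left(-2 - B + B W\right) = 6 + \left(2 + B - B W\right) = 8 + B - B W$)
$I{\left(34,5 \right)} \left(-41\right) - 862 = \left(8 + 34 - 34 \cdot 5\right) \left(-41\right) - 862 = \left(8 + 34 - 170\right) \left(-41\right) - 862 = \left(-128\right) \left(-41\right) - 862 = 5248 - 862 = 4386$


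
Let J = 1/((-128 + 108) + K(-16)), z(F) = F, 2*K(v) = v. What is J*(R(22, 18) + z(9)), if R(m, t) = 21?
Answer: -15/14 ≈ -1.0714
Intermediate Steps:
K(v) = v/2
J = -1/28 (J = 1/((-128 + 108) + (½)*(-16)) = 1/(-20 - 8) = 1/(-28) = -1/28 ≈ -0.035714)
J*(R(22, 18) + z(9)) = -(21 + 9)/28 = -1/28*30 = -15/14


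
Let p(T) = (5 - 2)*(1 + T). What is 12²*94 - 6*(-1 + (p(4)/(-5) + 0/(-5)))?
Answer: 13560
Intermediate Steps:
p(T) = 3 + 3*T (p(T) = 3*(1 + T) = 3 + 3*T)
12²*94 - 6*(-1 + (p(4)/(-5) + 0/(-5))) = 12²*94 - 6*(-1 + ((3 + 3*4)/(-5) + 0/(-5))) = 144*94 - 6*(-1 + ((3 + 12)*(-⅕) + 0*(-⅕))) = 13536 - 6*(-1 + (15*(-⅕) + 0)) = 13536 - 6*(-1 + (-3 + 0)) = 13536 - 6*(-1 - 3) = 13536 - 6*(-4) = 13536 + 24 = 13560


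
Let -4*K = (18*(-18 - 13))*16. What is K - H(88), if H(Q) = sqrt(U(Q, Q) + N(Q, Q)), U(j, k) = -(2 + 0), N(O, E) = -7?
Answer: 2232 - 3*I ≈ 2232.0 - 3.0*I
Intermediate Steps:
U(j, k) = -2 (U(j, k) = -1*2 = -2)
K = 2232 (K = -18*(-18 - 13)*16/4 = -18*(-31)*16/4 = -(-279)*16/2 = -1/4*(-8928) = 2232)
H(Q) = 3*I (H(Q) = sqrt(-2 - 7) = sqrt(-9) = 3*I)
K - H(88) = 2232 - 3*I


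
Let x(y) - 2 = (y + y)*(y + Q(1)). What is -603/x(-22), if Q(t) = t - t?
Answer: -603/970 ≈ -0.62165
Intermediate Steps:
Q(t) = 0
x(y) = 2 + 2*y² (x(y) = 2 + (y + y)*(y + 0) = 2 + (2*y)*y = 2 + 2*y²)
-603/x(-22) = -603/(2 + 2*(-22)²) = -603/(2 + 2*484) = -603/(2 + 968) = -603/970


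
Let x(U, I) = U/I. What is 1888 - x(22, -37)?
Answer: 69878/37 ≈ 1888.6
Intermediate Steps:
1888 - x(22, -37) = 1888 - 22/(-37) = 1888 - 22*(-1)/37 = 1888 - 1*(-22/37) = 1888 + 22/37 = 69878/37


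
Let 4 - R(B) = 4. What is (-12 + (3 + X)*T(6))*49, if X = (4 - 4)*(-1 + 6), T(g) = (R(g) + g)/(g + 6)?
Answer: -1029/2 ≈ -514.50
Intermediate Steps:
R(B) = 0 (R(B) = 4 - 1*4 = 4 - 4 = 0)
T(g) = g/(6 + g) (T(g) = (0 + g)/(g + 6) = g/(6 + g))
X = 0 (X = 0*5 = 0)
(-12 + (3 + X)*T(6))*49 = (-12 + (3 + 0)*(6/(6 + 6)))*49 = (-12 + 3*(6/12))*49 = (-12 + 3*(6*(1/12)))*49 = (-12 + 3*(1/2))*49 = (-12 + 3/2)*49 = -21/2*49 = -1029/2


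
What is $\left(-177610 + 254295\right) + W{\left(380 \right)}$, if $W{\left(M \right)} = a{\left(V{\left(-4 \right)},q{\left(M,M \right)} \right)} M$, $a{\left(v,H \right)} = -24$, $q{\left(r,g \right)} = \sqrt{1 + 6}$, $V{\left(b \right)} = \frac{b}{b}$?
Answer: $67565$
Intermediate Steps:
$V{\left(b \right)} = 1$
$q{\left(r,g \right)} = \sqrt{7}$
$W{\left(M \right)} = - 24 M$
$\left(-177610 + 254295\right) + W{\left(380 \right)} = \left(-177610 + 254295\right) - 9120 = 76685 - 9120 = 67565$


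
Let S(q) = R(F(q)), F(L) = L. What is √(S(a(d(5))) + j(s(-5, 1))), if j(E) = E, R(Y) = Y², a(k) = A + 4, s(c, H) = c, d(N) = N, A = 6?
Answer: √95 ≈ 9.7468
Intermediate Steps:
a(k) = 10 (a(k) = 6 + 4 = 10)
S(q) = q²
√(S(a(d(5))) + j(s(-5, 1))) = √(10² - 5) = √(100 - 5) = √95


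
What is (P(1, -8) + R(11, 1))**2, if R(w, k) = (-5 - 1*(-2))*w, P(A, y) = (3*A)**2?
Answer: 576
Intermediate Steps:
P(A, y) = 9*A**2
R(w, k) = -3*w (R(w, k) = (-5 + 2)*w = -3*w)
(P(1, -8) + R(11, 1))**2 = (9*1**2 - 3*11)**2 = (9*1 - 33)**2 = (9 - 33)**2 = (-24)**2 = 576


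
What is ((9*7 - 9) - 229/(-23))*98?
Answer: 144158/23 ≈ 6267.7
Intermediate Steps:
((9*7 - 9) - 229/(-23))*98 = ((63 - 9) - 229*(-1/23))*98 = (54 + 229/23)*98 = (1471/23)*98 = 144158/23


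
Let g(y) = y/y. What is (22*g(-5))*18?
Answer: 396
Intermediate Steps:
g(y) = 1
(22*g(-5))*18 = (22*1)*18 = 22*18 = 396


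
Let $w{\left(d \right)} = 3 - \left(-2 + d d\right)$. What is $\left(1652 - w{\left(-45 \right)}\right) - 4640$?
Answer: $-968$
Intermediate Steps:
$w{\left(d \right)} = 5 - d^{2}$ ($w{\left(d \right)} = 3 - \left(-2 + d^{2}\right) = 5 - d^{2}$)
$\left(1652 - w{\left(-45 \right)}\right) - 4640 = \left(1652 - \left(5 - \left(-45\right)^{2}\right)\right) - 4640 = \left(1652 - \left(5 - 2025\right)\right) - 4640 = \left(1652 - -2020\right) - 4640 = \left(1652 + 2020\right) - 4640 = 3672 - 4640 = -968$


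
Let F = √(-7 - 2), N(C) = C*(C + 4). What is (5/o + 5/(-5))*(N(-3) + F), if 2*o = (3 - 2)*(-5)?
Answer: 9 - 9*I ≈ 9.0 - 9.0*I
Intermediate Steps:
N(C) = C*(4 + C)
F = 3*I (F = √(-9) = 3*I ≈ 3.0*I)
o = -5/2 (o = ((3 - 2)*(-5))/2 = (1*(-5))/2 = (½)*(-5) = -5/2 ≈ -2.5000)
(5/o + 5/(-5))*(N(-3) + F) = (5/(-5/2) + 5/(-5))*(-3*(4 - 3) + 3*I) = (5*(-⅖) + 5*(-⅕))*(-3*1 + 3*I) = (-2 - 1)*(-3 + 3*I) = -3*(-3 + 3*I) = 9 - 9*I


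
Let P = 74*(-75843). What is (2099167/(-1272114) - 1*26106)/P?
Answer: 33211907251/7139589715548 ≈ 0.0046518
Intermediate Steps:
P = -5612382
(2099167/(-1272114) - 1*26106)/P = (2099167/(-1272114) - 1*26106)/(-5612382) = (2099167*(-1/1272114) - 26106)*(-1/5612382) = (-2099167/1272114 - 26106)*(-1/5612382) = -33211907251/1272114*(-1/5612382) = 33211907251/7139589715548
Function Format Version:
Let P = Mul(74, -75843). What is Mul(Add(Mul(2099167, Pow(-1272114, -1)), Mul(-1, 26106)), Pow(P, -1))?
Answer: Rational(33211907251, 7139589715548) ≈ 0.0046518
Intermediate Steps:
P = -5612382
Mul(Add(Mul(2099167, Pow(-1272114, -1)), Mul(-1, 26106)), Pow(P, -1)) = Mul(Add(Mul(2099167, Pow(-1272114, -1)), Mul(-1, 26106)), Pow(-5612382, -1)) = Mul(Add(Mul(2099167, Rational(-1, 1272114)), -26106), Rational(-1, 5612382)) = Mul(Add(Rational(-2099167, 1272114), -26106), Rational(-1, 5612382)) = Mul(Rational(-33211907251, 1272114), Rational(-1, 5612382)) = Rational(33211907251, 7139589715548)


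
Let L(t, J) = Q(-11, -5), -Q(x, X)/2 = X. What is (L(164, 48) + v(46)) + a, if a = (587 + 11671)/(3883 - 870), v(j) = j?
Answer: 180986/3013 ≈ 60.068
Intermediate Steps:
Q(x, X) = -2*X
L(t, J) = 10 (L(t, J) = -2*(-5) = 10)
a = 12258/3013 ≈ 4.0684
(L(164, 48) + v(46)) + a = (10 + 46) + 12258/3013 = 56 + 12258/3013 = 180986/3013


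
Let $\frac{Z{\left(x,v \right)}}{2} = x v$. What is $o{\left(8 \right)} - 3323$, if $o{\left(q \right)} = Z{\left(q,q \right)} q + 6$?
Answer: $-2293$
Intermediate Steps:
$Z{\left(x,v \right)} = 2 v x$ ($Z{\left(x,v \right)} = 2 x v = 2 v x$)
$o{\left(q \right)} = 6 + 2 q^{3}$ ($o{\left(q \right)} = 2 q q q + 6 = 2 q^{2} q + 6 = 2 q^{3} + 6 = 6 + 2 q^{3}$)
$o{\left(8 \right)} - 3323 = \left(6 + 2 \cdot 8^{3}\right) - 3323 = \left(6 + 2 \cdot 512\right) - 3323 = \left(6 + 1024\right) - 3323 = 1030 - 3323 = -2293$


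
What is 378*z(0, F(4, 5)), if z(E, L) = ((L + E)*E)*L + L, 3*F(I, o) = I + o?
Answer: 1134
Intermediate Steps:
F(I, o) = I/3 + o/3 (F(I, o) = (I + o)/3 = I/3 + o/3)
z(E, L) = L + E*L*(E + L) (z(E, L) = ((E + L)*E)*L + L = (E*(E + L))*L + L = E*L*(E + L) + L = L + E*L*(E + L))
378*z(0, F(4, 5)) = 378*(((1/3)*4 + (1/3)*5)*(1 + 0**2 + 0*((1/3)*4 + (1/3)*5))) = 378*((4/3 + 5/3)*(1 + 0 + 0*(4/3 + 5/3))) = 378*(3*(1 + 0 + 0*3)) = 378*(3*(1 + 0 + 0)) = 378*(3*1) = 378*3 = 1134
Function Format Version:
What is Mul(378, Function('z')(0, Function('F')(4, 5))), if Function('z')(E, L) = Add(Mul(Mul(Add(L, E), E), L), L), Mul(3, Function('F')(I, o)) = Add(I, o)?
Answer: 1134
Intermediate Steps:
Function('F')(I, o) = Add(Mul(Rational(1, 3), I), Mul(Rational(1, 3), o)) (Function('F')(I, o) = Mul(Rational(1, 3), Add(I, o)) = Add(Mul(Rational(1, 3), I), Mul(Rational(1, 3), o)))
Function('z')(E, L) = Add(L, Mul(E, L, Add(E, L))) (Function('z')(E, L) = Add(Mul(Mul(Add(E, L), E), L), L) = Add(Mul(Mul(E, Add(E, L)), L), L) = Add(Mul(E, L, Add(E, L)), L) = Add(L, Mul(E, L, Add(E, L))))
Mul(378, Function('z')(0, Function('F')(4, 5))) = Mul(378, Mul(Add(Mul(Rational(1, 3), 4), Mul(Rational(1, 3), 5)), Add(1, Pow(0, 2), Mul(0, Add(Mul(Rational(1, 3), 4), Mul(Rational(1, 3), 5)))))) = Mul(378, Mul(Add(Rational(4, 3), Rational(5, 3)), Add(1, 0, Mul(0, Add(Rational(4, 3), Rational(5, 3)))))) = Mul(378, Mul(3, Add(1, 0, Mul(0, 3)))) = Mul(378, Mul(3, Add(1, 0, 0))) = Mul(378, Mul(3, 1)) = Mul(378, 3) = 1134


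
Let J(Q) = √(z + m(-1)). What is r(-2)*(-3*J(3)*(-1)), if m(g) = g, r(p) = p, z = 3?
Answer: -6*√2 ≈ -8.4853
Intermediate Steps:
J(Q) = √2 (J(Q) = √(3 - 1) = √2)
r(-2)*(-3*J(3)*(-1)) = -2*(-3*√2)*(-1) = -6*√2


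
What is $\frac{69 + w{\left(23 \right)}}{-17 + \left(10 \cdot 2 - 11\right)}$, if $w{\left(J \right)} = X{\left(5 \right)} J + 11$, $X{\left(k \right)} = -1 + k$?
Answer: $- \frac{43}{2} \approx -21.5$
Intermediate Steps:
$w{\left(J \right)} = 11 + 4 J$ ($w{\left(J \right)} = \left(-1 + 5\right) J + 11 = 4 J + 11 = 11 + 4 J$)
$\frac{69 + w{\left(23 \right)}}{-17 + \left(10 \cdot 2 - 11\right)} = \frac{69 + \left(11 + 4 \cdot 23\right)}{-17 + \left(10 \cdot 2 - 11\right)} = \frac{69 + \left(11 + 92\right)}{-17 + \left(20 - 11\right)} = \frac{69 + 103}{-17 + 9} = \frac{172}{-8} = 172 \left(- \frac{1}{8}\right) = - \frac{43}{2}$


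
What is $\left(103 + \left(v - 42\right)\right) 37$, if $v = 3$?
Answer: $2368$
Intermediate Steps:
$\left(103 + \left(v - 42\right)\right) 37 = \left(103 + \left(3 - 42\right)\right) 37 = \left(103 - 39\right) 37 = 64 \cdot 37 = 2368$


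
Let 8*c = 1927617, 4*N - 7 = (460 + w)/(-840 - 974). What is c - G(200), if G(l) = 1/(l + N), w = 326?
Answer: 352539938257/1463112 ≈ 2.4095e+5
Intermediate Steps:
N = 1489/907 (N = 7/4 + ((460 + 326)/(-840 - 974))/4 = 7/4 + (786/(-1814))/4 = 7/4 + (786*(-1/1814))/4 = 7/4 + (¼)*(-393/907) = 7/4 - 393/3628 = 1489/907 ≈ 1.6417)
G(l) = 1/(1489/907 + l) (G(l) = 1/(l + 1489/907) = 1/(1489/907 + l))
c = 1927617/8 (c = (⅛)*1927617 = 1927617/8 ≈ 2.4095e+5)
c - G(200) = 1927617/8 - 907/(1489 + 907*200) = 1927617/8 - 907/(1489 + 181400) = 1927617/8 - 907/182889 = 352539938257/1463112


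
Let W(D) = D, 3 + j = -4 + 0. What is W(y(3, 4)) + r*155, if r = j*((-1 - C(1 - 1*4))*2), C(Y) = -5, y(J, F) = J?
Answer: -8677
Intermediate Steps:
j = -7 (j = -3 + (-4 + 0) = -3 - 4 = -7)
r = -56 (r = -7*(-1 - 1*(-5))*2 = -7*(-1 + 5)*2 = -28*2 = -7*8 = -56)
W(y(3, 4)) + r*155 = 3 - 56*155 = 3 - 8680 = -8677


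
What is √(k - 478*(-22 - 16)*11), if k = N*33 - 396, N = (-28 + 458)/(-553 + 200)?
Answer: √24843022402/353 ≈ 446.51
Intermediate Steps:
N = -430/353 (N = 430/(-353) = 430*(-1/353) = -430/353 ≈ -1.2181)
k = -153978/353 (k = -430/353*33 - 396 = -14190/353 - 396 = -153978/353 ≈ -436.20)
√(k - 478*(-22 - 16)*11) = √(-153978/353 - 478*(-22 - 16)*11) = √(-153978/353 - (-18164)*11) = √(-153978/353 - 478*(-418)) = √(-153978/353 + 199804) = √(70376834/353) = √24843022402/353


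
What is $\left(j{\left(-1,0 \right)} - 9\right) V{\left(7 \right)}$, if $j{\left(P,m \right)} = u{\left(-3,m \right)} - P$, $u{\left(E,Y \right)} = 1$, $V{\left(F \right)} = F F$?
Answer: $-343$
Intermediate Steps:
$V{\left(F \right)} = F^{2}$
$j{\left(P,m \right)} = 1 - P$
$\left(j{\left(-1,0 \right)} - 9\right) V{\left(7 \right)} = \left(\left(1 - -1\right) - 9\right) 7^{2} = \left(\left(1 + 1\right) - 9\right) 49 = \left(2 - 9\right) 49 = \left(-7\right) 49 = -343$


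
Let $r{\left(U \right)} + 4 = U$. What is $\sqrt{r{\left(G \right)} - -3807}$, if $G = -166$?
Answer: $\sqrt{3637} \approx 60.308$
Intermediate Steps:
$r{\left(U \right)} = -4 + U$
$\sqrt{r{\left(G \right)} - -3807} = \sqrt{\left(-4 - 166\right) - -3807} = \sqrt{-170 + \left(-33 + 3840\right)} = \sqrt{-170 + 3807} = \sqrt{3637}$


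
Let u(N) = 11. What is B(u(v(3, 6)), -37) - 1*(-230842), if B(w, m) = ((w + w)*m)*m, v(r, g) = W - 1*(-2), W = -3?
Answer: 260960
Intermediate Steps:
v(r, g) = -1 (v(r, g) = -3 - 1*(-2) = -3 + 2 = -1)
B(w, m) = 2*w*m² (B(w, m) = ((2*w)*m)*m = (2*m*w)*m = 2*w*m²)
B(u(v(3, 6)), -37) - 1*(-230842) = 2*11*(-37)² - 1*(-230842) = 2*11*1369 + 230842 = 30118 + 230842 = 260960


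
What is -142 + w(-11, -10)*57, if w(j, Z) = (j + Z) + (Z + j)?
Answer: -2536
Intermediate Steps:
w(j, Z) = 2*Z + 2*j (w(j, Z) = (Z + j) + (Z + j) = 2*Z + 2*j)
-142 + w(-11, -10)*57 = -142 + (2*(-10) + 2*(-11))*57 = -142 + (-20 - 22)*57 = -142 - 42*57 = -142 - 2394 = -2536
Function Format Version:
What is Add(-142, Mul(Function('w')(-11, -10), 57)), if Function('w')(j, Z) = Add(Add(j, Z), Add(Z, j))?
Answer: -2536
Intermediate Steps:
Function('w')(j, Z) = Add(Mul(2, Z), Mul(2, j)) (Function('w')(j, Z) = Add(Add(Z, j), Add(Z, j)) = Add(Mul(2, Z), Mul(2, j)))
Add(-142, Mul(Function('w')(-11, -10), 57)) = Add(-142, Mul(Add(Mul(2, -10), Mul(2, -11)), 57)) = Add(-142, Mul(Add(-20, -22), 57)) = Add(-142, Mul(-42, 57)) = Add(-142, -2394) = -2536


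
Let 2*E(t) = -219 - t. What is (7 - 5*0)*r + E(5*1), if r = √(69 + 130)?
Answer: -112 + 7*√199 ≈ -13.253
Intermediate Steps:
r = √199 ≈ 14.107
E(t) = -219/2 - t/2 (E(t) = (-219 - t)/2 = -219/2 - t/2)
(7 - 5*0)*r + E(5*1) = (7 - 5*0)*√199 + (-219/2 - 5/2) = (7 + 0)*√199 + (-219/2 - ½*5) = 7*√199 + (-219/2 - 5/2) = 7*√199 - 112 = -112 + 7*√199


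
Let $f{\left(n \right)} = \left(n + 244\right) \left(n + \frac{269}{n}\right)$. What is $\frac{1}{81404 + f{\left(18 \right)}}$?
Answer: $\frac{9}{810319} \approx 1.1107 \cdot 10^{-5}$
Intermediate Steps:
$f{\left(n \right)} = \left(244 + n\right) \left(n + \frac{269}{n}\right)$
$\frac{1}{81404 + f{\left(18 \right)}} = \frac{1}{81404 + \left(269 + 18^{2} + 244 \cdot 18 + \frac{65636}{18}\right)} = \frac{1}{81404 + \left(269 + 324 + 4392 + 65636 \cdot \frac{1}{18}\right)} = \frac{1}{81404 + \left(269 + 324 + 4392 + \frac{32818}{9}\right)} = \frac{1}{81404 + \frac{77683}{9}} = \frac{1}{\frac{810319}{9}} = \frac{9}{810319}$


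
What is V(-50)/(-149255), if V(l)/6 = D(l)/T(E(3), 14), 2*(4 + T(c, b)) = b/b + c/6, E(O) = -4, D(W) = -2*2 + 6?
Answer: 72/3432865 ≈ 2.0974e-5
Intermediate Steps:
D(W) = 2 (D(W) = -4 + 6 = 2)
T(c, b) = -7/2 + c/12 (T(c, b) = -4 + (b/b + c/6)/2 = -4 + (1 + c*(⅙))/2 = -4 + (1 + c/6)/2 = -4 + (½ + c/12) = -7/2 + c/12)
V(l) = -72/23 (V(l) = 6*(2/(-7/2 + (1/12)*(-4))) = 6*(2/(-7/2 - ⅓)) = 6*(2/(-23/6)) = 6*(2*(-6/23)) = 6*(-12/23) = -72/23)
V(-50)/(-149255) = -72/23/(-149255) = -72/23*(-1/149255) = 72/3432865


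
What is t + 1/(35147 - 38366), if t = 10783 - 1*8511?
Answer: 7313567/3219 ≈ 2272.0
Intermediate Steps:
t = 2272 (t = 10783 - 8511 = 2272)
t + 1/(35147 - 38366) = 2272 + 1/(35147 - 38366) = 2272 + 1/(-3219) = 2272 - 1/3219 = 7313567/3219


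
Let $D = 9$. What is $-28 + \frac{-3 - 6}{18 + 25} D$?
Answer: $- \frac{1285}{43} \approx -29.884$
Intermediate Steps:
$-28 + \frac{-3 - 6}{18 + 25} D = -28 + \frac{-3 - 6}{18 + 25} \cdot 9 = -28 + - \frac{9}{43} \cdot 9 = -28 + \left(-9\right) \frac{1}{43} \cdot 9 = -28 - \frac{81}{43} = - \frac{1285}{43}$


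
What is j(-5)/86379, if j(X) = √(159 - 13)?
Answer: √146/86379 ≈ 0.00013988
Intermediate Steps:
j(X) = √146
j(-5)/86379 = √146/86379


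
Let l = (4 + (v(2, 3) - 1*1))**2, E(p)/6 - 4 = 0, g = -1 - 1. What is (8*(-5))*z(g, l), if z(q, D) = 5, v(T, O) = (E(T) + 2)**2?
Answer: -200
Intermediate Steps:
g = -2
E(p) = 24 (E(p) = 24 + 6*0 = 24 + 0 = 24)
v(T, O) = 676 (v(T, O) = (24 + 2)**2 = 26**2 = 676)
l = 461041 (l = (4 + (676 - 1*1))**2 = (4 + (676 - 1))**2 = (4 + 675)**2 = 679**2 = 461041)
(8*(-5))*z(g, l) = (8*(-5))*5 = -40*5 = -200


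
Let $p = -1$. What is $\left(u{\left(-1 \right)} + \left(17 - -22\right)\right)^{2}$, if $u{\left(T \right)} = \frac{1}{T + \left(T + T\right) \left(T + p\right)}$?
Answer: $\frac{13924}{9} \approx 1547.1$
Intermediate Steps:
$u{\left(T \right)} = \frac{1}{T + 2 T \left(-1 + T\right)}$ ($u{\left(T \right)} = \frac{1}{T + \left(T + T\right) \left(T - 1\right)} = \frac{1}{T + 2 T \left(-1 + T\right)}$)
$\left(u{\left(-1 \right)} + \left(17 - -22\right)\right)^{2} = \left(\frac{1}{\left(-1\right) \left(-1 + 2 \left(-1\right)\right)} + \left(17 - -22\right)\right)^{2} = \left(- \frac{1}{-1 - 2} + \left(17 + 22\right)\right)^{2} = \left(- \frac{1}{-3} + 39\right)^{2} = \left(\left(-1\right) \left(- \frac{1}{3}\right) + 39\right)^{2} = \left(\frac{1}{3} + 39\right)^{2} = \left(\frac{118}{3}\right)^{2} = \frac{13924}{9}$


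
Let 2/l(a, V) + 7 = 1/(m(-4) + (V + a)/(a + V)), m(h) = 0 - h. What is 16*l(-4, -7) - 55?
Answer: -1015/17 ≈ -59.706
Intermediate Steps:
m(h) = -h
l(a, V) = -5/17 (l(a, V) = 2/(-7 + 1/(-1*(-4) + (V + a)/(a + V))) = 2/(-7 + 1/(4 + (V + a)/(V + a))) = 2/(-7 + 1/(4 + 1)) = 2/(-7 + 1/5) = 2/(-7 + ⅕) = 2/(-34/5) = 2*(-5/34) = -5/17)
16*l(-4, -7) - 55 = 16*(-5/17) - 55 = -80/17 - 55 = -1015/17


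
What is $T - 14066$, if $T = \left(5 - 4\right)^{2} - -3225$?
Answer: $-10840$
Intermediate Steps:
$T = 3226$ ($T = 1^{2} + 3225 = 1 + 3225 = 3226$)
$T - 14066 = 3226 - 14066 = -10840$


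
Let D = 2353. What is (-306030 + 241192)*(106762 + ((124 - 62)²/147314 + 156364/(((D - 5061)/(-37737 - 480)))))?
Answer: -7479904006896968058/49865789 ≈ -1.5000e+11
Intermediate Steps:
(-306030 + 241192)*(106762 + ((124 - 62)²/147314 + 156364/(((D - 5061)/(-37737 - 480))))) = (-306030 + 241192)*(106762 + ((124 - 62)²/147314 + 156364/(((2353 - 5061)/(-37737 - 480))))) = -64838*(106762 + (62²*(1/147314) + 156364/((-2708/(-38217))))) = -64838*(106762 + (3844*(1/147314) + 156364/((-2708*(-1/38217))))) = -64838*(106762 + (1922/73657 + 156364/(2708/38217))) = -64838*(106762 + (1922/73657 + 156364*(38217/2708))) = -64838*(106762 + (1922/73657 + 1493940747/677)) = -64838*(106762 + 110039194902973/49865789) = -64838*115362966268191/49865789 = -7479904006896968058/49865789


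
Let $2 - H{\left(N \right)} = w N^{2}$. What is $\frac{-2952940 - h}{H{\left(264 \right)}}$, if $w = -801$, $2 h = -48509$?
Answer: $- \frac{450567}{8588692} \approx -0.05246$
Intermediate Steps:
$h = - \frac{48509}{2}$ ($h = \frac{1}{2} \left(-48509\right) = - \frac{48509}{2} \approx -24255.0$)
$H{\left(N \right)} = 2 + 801 N^{2}$ ($H{\left(N \right)} = 2 - - 801 N^{2} = 2 + 801 N^{2}$)
$\frac{-2952940 - h}{H{\left(264 \right)}} = \frac{-2952940 - - \frac{48509}{2}}{2 + 801 \cdot 264^{2}} = \frac{-2952940 + \frac{48509}{2}}{2 + 801 \cdot 69696} = - \frac{5857371}{2 \left(2 + 55826496\right)} = - \frac{5857371}{2 \cdot 55826498} = \left(- \frac{5857371}{2}\right) \frac{1}{55826498} = - \frac{450567}{8588692}$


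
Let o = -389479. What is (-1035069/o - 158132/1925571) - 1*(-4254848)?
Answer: 3191008020401489803/749969467509 ≈ 4.2548e+6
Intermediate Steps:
(-1035069/o - 158132/1925571) - 1*(-4254848) = (-1035069/(-389479) - 158132/1925571) - 1*(-4254848) = (-1035069*(-1/389479) - 158132*1/1925571) + 4254848 = (1035069/389479 - 158132/1925571) + 4254848 = 1931509756171/749969467509 + 4254848 = 3191008020401489803/749969467509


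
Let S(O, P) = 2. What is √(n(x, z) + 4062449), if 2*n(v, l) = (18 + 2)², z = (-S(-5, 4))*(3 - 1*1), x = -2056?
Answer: √4062649 ≈ 2015.6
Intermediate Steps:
z = -4 (z = (-1*2)*(3 - 1*1) = -2*(3 - 1) = -2*2 = -4)
n(v, l) = 200 (n(v, l) = (18 + 2)²/2 = (½)*20² = (½)*400 = 200)
√(n(x, z) + 4062449) = √(200 + 4062449) = √4062649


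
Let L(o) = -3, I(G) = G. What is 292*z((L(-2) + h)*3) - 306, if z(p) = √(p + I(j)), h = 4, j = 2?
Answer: -306 + 292*√5 ≈ 346.93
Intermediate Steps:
z(p) = √(2 + p) (z(p) = √(p + 2) = √(2 + p))
292*z((L(-2) + h)*3) - 306 = 292*√(2 + (-3 + 4)*3) - 306 = 292*√(2 + 1*3) - 306 = 292*√(2 + 3) - 306 = 292*√5 - 306 = -306 + 292*√5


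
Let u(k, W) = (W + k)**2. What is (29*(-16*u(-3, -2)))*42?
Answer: -487200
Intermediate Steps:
(29*(-16*u(-3, -2)))*42 = (29*(-16*(-2 - 3)**2))*42 = (29*(-16*(-5)**2))*42 = (29*(-16*25))*42 = (29*(-400))*42 = -11600*42 = -487200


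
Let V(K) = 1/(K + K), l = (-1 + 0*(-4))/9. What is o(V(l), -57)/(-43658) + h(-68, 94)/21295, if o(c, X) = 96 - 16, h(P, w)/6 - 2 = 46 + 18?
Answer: 7792484/464848555 ≈ 0.016763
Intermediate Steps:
h(P, w) = 396 (h(P, w) = 12 + 6*(46 + 18) = 12 + 6*64 = 12 + 384 = 396)
l = -1/9 (l = (-1 + 0)*(1/9) = -1*1/9 = -1/9 ≈ -0.11111)
V(K) = 1/(2*K)
o(c, X) = 80
o(V(l), -57)/(-43658) + h(-68, 94)/21295 = 80/(-43658) + 396/21295 = 80*(-1/43658) + 396*(1/21295) = -40/21829 + 396/21295 = 7792484/464848555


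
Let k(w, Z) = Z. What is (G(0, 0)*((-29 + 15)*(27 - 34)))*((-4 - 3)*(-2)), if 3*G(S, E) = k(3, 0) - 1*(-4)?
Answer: 5488/3 ≈ 1829.3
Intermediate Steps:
G(S, E) = 4/3 (G(S, E) = (0 - 1*(-4))/3 = (0 + 4)/3 = (1/3)*4 = 4/3)
(G(0, 0)*((-29 + 15)*(27 - 34)))*((-4 - 3)*(-2)) = (4*((-29 + 15)*(27 - 34))/3)*((-4 - 3)*(-2)) = (4*(-14*(-7))/3)*(-7*(-2)) = ((4/3)*98)*14 = (392/3)*14 = 5488/3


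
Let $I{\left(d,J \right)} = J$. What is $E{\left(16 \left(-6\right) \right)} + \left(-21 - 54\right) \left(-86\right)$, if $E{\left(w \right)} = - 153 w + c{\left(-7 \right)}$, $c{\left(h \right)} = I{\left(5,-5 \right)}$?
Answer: $21133$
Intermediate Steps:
$c{\left(h \right)} = -5$
$E{\left(w \right)} = -5 - 153 w$ ($E{\left(w \right)} = - 153 w - 5 = -5 - 153 w$)
$E{\left(16 \left(-6\right) \right)} + \left(-21 - 54\right) \left(-86\right) = \left(-5 - 153 \cdot 16 \left(-6\right)\right) + \left(-21 - 54\right) \left(-86\right) = \left(-5 - -14688\right) - -6450 = \left(-5 + 14688\right) + 6450 = 14683 + 6450 = 21133$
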